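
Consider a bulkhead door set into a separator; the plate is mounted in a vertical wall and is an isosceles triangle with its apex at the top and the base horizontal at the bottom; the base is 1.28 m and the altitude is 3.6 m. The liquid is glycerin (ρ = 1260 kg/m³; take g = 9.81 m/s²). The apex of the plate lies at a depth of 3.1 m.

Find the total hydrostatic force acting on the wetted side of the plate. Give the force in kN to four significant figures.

F ≈ 156.6 kN

γ = ρg = 1260 × 9.81 / 1000 = 12.3606 kN/m³.
With the apex up, the centroid sits 2h/3 = 2 × 3.6/3 = 2.4 m below the apex, so the centroid depth is h_c = 3.1 + 2.4 = 5.5 m.
A = ½ × 1.28 × 3.6 = 2.304 m².
Resultant F = γ·h_c·A = 12.3606 × 5.5 × 2.304 = 156.634 kN.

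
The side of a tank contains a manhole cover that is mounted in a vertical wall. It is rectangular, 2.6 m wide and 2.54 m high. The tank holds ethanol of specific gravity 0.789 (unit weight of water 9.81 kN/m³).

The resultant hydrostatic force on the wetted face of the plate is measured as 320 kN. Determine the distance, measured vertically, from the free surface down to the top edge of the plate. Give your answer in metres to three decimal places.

γ = 0.789 × 9.81 = 7.74009 kN/m³.
A = 2.6 × 2.54 = 6.604 m².
From F = γ·h_c·A, the centroid depth is h_c = 320/(7.74009 × 6.604) = 6.26033 m.
The centroid lies 2.54/2 = 1.27 m below the top edge, so the top edge sits at h_top = 6.26033 − 1.27 = 4.99033 m below the surface.

d_top ≈ 4.990 m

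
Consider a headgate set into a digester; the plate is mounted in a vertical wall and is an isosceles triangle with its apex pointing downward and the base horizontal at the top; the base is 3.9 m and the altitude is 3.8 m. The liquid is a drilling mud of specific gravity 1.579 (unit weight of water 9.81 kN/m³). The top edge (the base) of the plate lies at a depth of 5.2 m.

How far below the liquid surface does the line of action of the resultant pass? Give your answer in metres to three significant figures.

γ = 1.579 × 9.81 = 15.48999 kN/m³.
With the apex down, the centroid sits h/3 = 3.8/3 = 1.26667 m below the base (the top edge), so the centroid depth is h_c = 5.2 + 1.26667 = 6.46667 m.
A = ½ × 3.9 × 3.8 = 7.41 m².
Resultant F = γ·h_c·A = 15.48999 × 6.46667 × 7.41 = 742.25 kN.
I_c = b·h³/36 = 3.9 × 3.8³/36 = 5.94447 m⁴.
Centre of pressure: y_p = y_c + I_c/(y_c·A) = 6.46667 + 5.94447/(6.46667 × 7.41) = 6.46667 + 0.124055 = 6.59072 m along the plane.

h_p = 6.59 m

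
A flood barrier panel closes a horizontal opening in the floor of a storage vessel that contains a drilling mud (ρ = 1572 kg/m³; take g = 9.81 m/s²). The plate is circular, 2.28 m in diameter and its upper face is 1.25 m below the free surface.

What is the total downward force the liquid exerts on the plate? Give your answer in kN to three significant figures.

γ = ρg = 1572 × 9.81 / 1000 = 15.42132 kN/m³.
The plate is horizontal, so pressure is uniform at p = γ·h = 15.42132 × 1.25 = 19.2767 kN/m².
A = π(1.14)² = 4.08281 m².
F = p·A = 19.2767 × 4.08281 = 78.7031 kN.

F ≈ 78.7 kN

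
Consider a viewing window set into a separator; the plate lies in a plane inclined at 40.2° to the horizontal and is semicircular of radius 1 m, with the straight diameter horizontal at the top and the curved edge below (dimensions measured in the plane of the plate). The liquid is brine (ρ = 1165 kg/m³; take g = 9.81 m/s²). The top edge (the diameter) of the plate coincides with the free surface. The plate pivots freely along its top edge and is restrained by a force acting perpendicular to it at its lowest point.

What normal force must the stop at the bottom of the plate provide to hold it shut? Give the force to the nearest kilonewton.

γ = ρg = 1165 × 9.81 / 1000 = 11.42865 kN/m³.
Let θ = 40.2° be the plate's angle to the horizontal; measure y along the incline from where the plane meets the free surface. Vertical depth h = y·sinθ with sinθ = 0.645458.
The centroid of a semicircle lies 4r/(3π) = 0.424413 m from the diameter, here below the top edge, so y_c = 0.424413 m and h_c = 0.424413 × 0.645458 = 0.273941 m.
A = πr²/2 = π × 1²/2 = 1.5708 m².
Resultant F = γ·h_c·A = 11.42865 × 0.273941 × 1.5708 = 4.91782 kN.
I_c = (π/8 − 8/(9π))·r⁴ = 0.109757 × 1⁴ = 0.109757 m⁴.
Centre of pressure: y_p = y_c + I_c/(y_c·A) = 0.424413 + 0.109757/(0.424413 × 1.5708) = 0.424413 + 0.164635 = 0.589048 m along the plane.
The resultant acts 0.424413 + 0.164635 = 0.589048 m (along the plate) below the hinge at the top edge, so the moment about the hinge is M = F × 0.589048 = 4.91782 × 0.589048 = 2.89683 kN·m.
A normal force at the bottom, 1 m from the hinge, must supply this moment: P = 2.89683/1 = 2.89683 kN.

P ≈ 3 kN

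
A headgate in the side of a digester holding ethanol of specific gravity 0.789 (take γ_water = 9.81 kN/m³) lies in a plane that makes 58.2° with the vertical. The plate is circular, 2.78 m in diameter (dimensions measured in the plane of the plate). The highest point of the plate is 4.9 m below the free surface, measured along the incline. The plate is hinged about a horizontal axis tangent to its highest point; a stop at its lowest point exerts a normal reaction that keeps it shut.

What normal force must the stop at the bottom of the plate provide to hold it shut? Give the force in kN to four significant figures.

P ≈ 82.16 kN

γ = 0.789 × 9.81 = 7.74009 kN/m³.
The plate makes 58.2° with the vertical, i.e. θ = 90° − 58.2° = 31.8° to the horizontal. Measuring y along the incline from the free-surface line, vertical depth h = y·sinθ with sinθ = 0.526956.
The centroid is at the centre, 1.39 m below the top of the plate, so y_c = 4.9 + 1.39 = 6.29 m and h_c = 6.29 × 0.526956 = 3.31455 m.
A = π(1.39)² = 6.06987 m².
Resultant F = γ·h_c·A = 7.74009 × 3.31455 × 6.06987 = 155.722 kN.
I_c = πr⁴/4 = π × 1.39⁴/4 = 2.9319 m⁴.
Centre of pressure: y_p = y_c + I_c/(y_c·A) = 6.29 + 2.9319/(6.29 × 6.06987) = 6.29 + 0.0767926 = 6.36679 m along the plane.
The resultant acts 1.39 + 0.0767926 = 1.46679 m (along the plate) below the hinge at the top edge, so the moment about the hinge is M = F × 1.46679 = 155.722 × 1.46679 = 228.411 kN·m.
A normal force at the bottom, 2.78 m from the hinge, must supply this moment: P = 228.411/2.78 = 82.1622 kN.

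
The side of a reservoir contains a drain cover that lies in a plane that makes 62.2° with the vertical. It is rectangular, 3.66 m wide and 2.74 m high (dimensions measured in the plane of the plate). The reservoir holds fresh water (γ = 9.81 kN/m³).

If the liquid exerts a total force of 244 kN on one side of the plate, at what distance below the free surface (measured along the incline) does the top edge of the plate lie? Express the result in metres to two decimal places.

γ = 9.81 kN/m³.
A = 3.66 × 2.74 = 10.0284 m².
From F = γ·h_c·A, the centroid depth is h_c = 244/(9.81 × 10.0284) = 2.48021 m.
The plate makes 62.2° with the vertical, i.e. θ = 90° − 62.2° = 27.8° to the horizontal. Measuring y along the incline from the free-surface line, vertical depth h = y·sinθ with sinθ = 0.466387.
Along the incline, y_c = h_c/sinθ = 2.48021/0.466387 = 5.31792 m.
The centroid lies 2.74/2 = 1.37 m below the top edge, so the top edge sits at y_top = 5.31792 − 1.37 = 3.94792 m along the incline.

y_top ≈ 3.95 m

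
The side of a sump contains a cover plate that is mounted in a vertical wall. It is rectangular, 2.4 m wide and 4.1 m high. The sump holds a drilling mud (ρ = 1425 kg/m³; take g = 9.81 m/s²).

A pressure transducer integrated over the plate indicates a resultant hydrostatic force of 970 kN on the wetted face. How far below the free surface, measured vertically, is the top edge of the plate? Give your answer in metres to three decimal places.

γ = ρg = 1425 × 9.81 / 1000 = 13.97925 kN/m³.
A = 2.4 × 4.1 = 9.84 m².
From F = γ·h_c·A, the centroid depth is h_c = 970/(13.97925 × 9.84) = 7.05168 m.
The centroid lies 4.1/2 = 2.05 m below the top edge, so the top edge sits at h_top = 7.05168 − 2.05 = 5.00168 m below the surface.

d_top ≈ 5.002 m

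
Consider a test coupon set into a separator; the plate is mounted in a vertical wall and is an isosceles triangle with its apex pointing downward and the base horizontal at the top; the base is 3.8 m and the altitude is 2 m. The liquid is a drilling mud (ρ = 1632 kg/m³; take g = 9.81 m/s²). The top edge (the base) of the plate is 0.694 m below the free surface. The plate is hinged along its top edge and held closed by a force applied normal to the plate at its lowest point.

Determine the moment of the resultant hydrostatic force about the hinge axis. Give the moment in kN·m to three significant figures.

γ = ρg = 1632 × 9.81 / 1000 = 16.00992 kN/m³.
With the apex down, the centroid sits h/3 = 2/3 = 0.666667 m below the base (the top edge), so the centroid depth is h_c = 0.694 + 0.666667 = 1.36067 m.
A = ½ × 3.8 × 2 = 3.8 m².
Resultant F = γ·h_c·A = 16.00992 × 1.36067 × 3.8 = 82.78 kN.
I_c = b·h³/36 = 3.8 × 2³/36 = 0.844444 m⁴.
Centre of pressure: y_p = y_c + I_c/(y_c·A) = 1.36067 + 0.844444/(1.36067 × 3.8) = 1.36067 + 0.163318 = 1.52399 m along the plane.
The resultant acts 0.666667 + 0.163318 = 0.829985 m (along the plate) below the hinge at the top edge, so the moment about the hinge is M = F × 0.829985 = 82.78 × 0.829985 = 68.7062 kN·m.

M ≈ 68.7 kN·m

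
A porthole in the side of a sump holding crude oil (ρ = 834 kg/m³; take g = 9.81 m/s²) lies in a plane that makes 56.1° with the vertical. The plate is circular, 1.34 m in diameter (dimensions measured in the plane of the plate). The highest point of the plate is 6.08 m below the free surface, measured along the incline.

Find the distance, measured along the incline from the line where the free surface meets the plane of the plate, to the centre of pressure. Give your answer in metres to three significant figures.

y_p = 6.77 m

γ = ρg = 834 × 9.81 / 1000 = 8.18154 kN/m³.
The plate makes 56.1° with the vertical, i.e. θ = 90° − 56.1° = 33.9° to the horizontal. Measuring y along the incline from the free-surface line, vertical depth h = y·sinθ with sinθ = 0.557745.
The centroid is at the centre, 0.67 m below the top of the plate, so y_c = 6.08 + 0.67 = 6.75 m and h_c = 6.75 × 0.557745 = 3.76478 m.
A = π(0.67)² = 1.41026 m².
Resultant F = γ·h_c·A = 8.18154 × 3.76478 × 1.41026 = 43.4384 kN.
I_c = πr⁴/4 = π × 0.67⁴/4 = 0.158267 m⁴.
Centre of pressure: y_p = y_c + I_c/(y_c·A) = 6.75 + 0.158267/(6.75 × 1.41026) = 6.75 + 0.016626 = 6.76663 m along the plane.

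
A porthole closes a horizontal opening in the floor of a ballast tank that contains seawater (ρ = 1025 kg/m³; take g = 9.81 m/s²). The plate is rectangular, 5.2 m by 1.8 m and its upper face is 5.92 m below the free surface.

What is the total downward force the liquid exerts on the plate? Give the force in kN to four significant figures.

γ = ρg = 1025 × 9.81 / 1000 = 10.05525 kN/m³.
The plate is horizontal, so pressure is uniform at p = γ·h = 10.05525 × 5.92 = 59.5271 kN/m².
A = 5.2 × 1.8 = 9.36 m².
F = p·A = 59.5271 × 9.36 = 557.174 kN.

F ≈ 557.2 kN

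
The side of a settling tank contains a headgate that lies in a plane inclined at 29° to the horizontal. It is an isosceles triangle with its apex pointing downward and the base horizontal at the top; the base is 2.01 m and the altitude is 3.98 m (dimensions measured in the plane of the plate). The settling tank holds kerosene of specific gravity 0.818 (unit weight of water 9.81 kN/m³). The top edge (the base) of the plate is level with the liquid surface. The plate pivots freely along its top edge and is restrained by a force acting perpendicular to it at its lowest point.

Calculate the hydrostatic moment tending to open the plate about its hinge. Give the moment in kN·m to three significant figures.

γ = 0.818 × 9.81 = 8.02458 kN/m³.
Let θ = 29° be the plate's angle to the horizontal; measure y along the incline from where the plane meets the free surface. Vertical depth h = y·sinθ with sinθ = 0.484810.
With the apex down, the centroid sits h/3 = 3.98/3 = 1.32667 m below the base (the top edge), so y_c = 1.32667 m and h_c = 1.32667 × 0.484810 = 0.643183 m.
A = ½ × 2.01 × 3.98 = 3.9999 m².
Resultant F = γ·h_c·A = 8.02458 × 0.643183 × 3.9999 = 20.6446 kN.
I_c = b·h³/36 = 2.01 × 3.98³/36 = 3.52 m⁴.
Centre of pressure: y_p = y_c + I_c/(y_c·A) = 1.32667 + 3.52/(1.32667 × 3.9999) = 1.32667 + 0.663331 = 1.99 m along the plane.
The resultant acts 1.32667 + 0.663331 = 1.99 m (along the plate) below the hinge at the top edge, so the moment about the hinge is M = F × 1.99 = 20.6446 × 1.99 = 41.0828 kN·m.

M ≈ 41.1 kN·m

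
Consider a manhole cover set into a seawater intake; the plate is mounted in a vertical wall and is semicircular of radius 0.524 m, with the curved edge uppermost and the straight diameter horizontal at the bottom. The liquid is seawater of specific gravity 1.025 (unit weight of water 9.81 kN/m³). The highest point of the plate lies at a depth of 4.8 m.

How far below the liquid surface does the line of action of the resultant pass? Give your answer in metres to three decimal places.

h_p = 5.105 m

γ = 1.025 × 9.81 = 10.05525 kN/m³.
The centroid lies 4r/(3π) = 0.222393 m above the diameter, so r − 4r/(3π) = 0.524 − 0.222393 = 0.301607 m below the topmost point, so the centroid depth is h_c = 4.8 + 0.301607 = 5.10161 m.
A = πr²/2 = π × 0.524²/2 = 0.431303 m².
Resultant F = γ·h_c·A = 10.05525 × 5.10161 × 0.431303 = 22.125 kN.
I_c = (π/8 − 8/(9π))·r⁴ = 0.109757 × 0.524⁴ = 0.0082748 m⁴.
Centre of pressure: y_p = y_c + I_c/(y_c·A) = 5.10161 + 0.0082748/(5.10161 × 0.431303) = 5.10161 + 0.00376069 = 5.10537 m along the plane.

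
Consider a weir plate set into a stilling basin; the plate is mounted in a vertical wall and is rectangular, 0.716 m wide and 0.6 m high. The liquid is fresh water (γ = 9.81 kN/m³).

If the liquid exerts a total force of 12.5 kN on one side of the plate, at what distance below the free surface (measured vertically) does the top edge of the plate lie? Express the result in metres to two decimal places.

γ = 9.81 kN/m³.
A = 0.716 × 0.6 = 0.4296 m².
From F = γ·h_c·A, the centroid depth is h_c = 12.5/(9.81 × 0.4296) = 2.96604 m.
The centroid lies 0.6/2 = 0.3 m below the top edge, so the top edge sits at h_top = 2.96604 − 0.3 = 2.66604 m below the surface.

d_top ≈ 2.67 m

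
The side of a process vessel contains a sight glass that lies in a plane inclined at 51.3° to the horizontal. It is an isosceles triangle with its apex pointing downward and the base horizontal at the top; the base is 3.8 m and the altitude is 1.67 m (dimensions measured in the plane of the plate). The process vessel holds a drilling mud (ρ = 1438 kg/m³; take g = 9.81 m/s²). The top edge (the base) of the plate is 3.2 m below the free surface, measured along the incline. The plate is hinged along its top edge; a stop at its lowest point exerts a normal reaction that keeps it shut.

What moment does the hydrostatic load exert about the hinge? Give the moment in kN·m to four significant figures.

γ = ρg = 1438 × 9.81 / 1000 = 14.10678 kN/m³.
Let θ = 51.3° be the plate's angle to the horizontal; measure y along the incline from where the plane meets the free surface. Vertical depth h = y·sinθ with sinθ = 0.780430.
With the apex down, the centroid sits h/3 = 1.67/3 = 0.556667 m below the base (the top edge), so y_c = 3.2 + 0.556667 = 3.75667 m and h_c = 3.75667 × 0.780430 = 2.93182 m.
A = ½ × 3.8 × 1.67 = 3.173 m².
Resultant F = γ·h_c·A = 14.10678 × 2.93182 × 3.173 = 131.231 kN.
I_c = b·h³/36 = 3.8 × 1.67³/36 = 0.491621 m⁴.
Centre of pressure: y_p = y_c + I_c/(y_c·A) = 3.75667 + 0.491621/(3.75667 × 3.173) = 3.75667 + 0.0412437 = 3.79791 m along the plane.
The resultant acts 0.556667 + 0.0412437 = 0.597911 m (along the plate) below the hinge at the top edge, so the moment about the hinge is M = F × 0.597911 = 131.231 × 0.597911 = 78.4645 kN·m.

M ≈ 78.46 kN·m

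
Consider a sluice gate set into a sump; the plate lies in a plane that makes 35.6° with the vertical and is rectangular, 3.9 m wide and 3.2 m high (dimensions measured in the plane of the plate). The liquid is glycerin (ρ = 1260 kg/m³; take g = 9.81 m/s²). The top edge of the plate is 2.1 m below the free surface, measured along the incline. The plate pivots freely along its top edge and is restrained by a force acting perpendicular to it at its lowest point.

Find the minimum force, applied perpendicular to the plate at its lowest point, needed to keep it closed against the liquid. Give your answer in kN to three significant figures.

P ≈ 265 kN

γ = ρg = 1260 × 9.81 / 1000 = 12.3606 kN/m³.
The plate makes 35.6° with the vertical, i.e. θ = 90° − 35.6° = 54.4° to the horizontal. Measuring y along the incline from the free-surface line, vertical depth h = y·sinθ with sinθ = 0.813101.
The centroid lies 3.2/2 = 1.6 m below the top edge, so y_c = 2.1 + 1.6 = 3.7 m and h_c = 3.7 × 0.813101 = 3.00847 m.
A = 3.9 × 3.2 = 12.48 m².
Resultant F = γ·h_c·A = 12.3606 × 3.00847 × 12.48 = 464.087 kN.
I_c = b·h³/12 = 3.9 × 3.2³/12 = 10.6496 m⁴.
Centre of pressure: y_p = y_c + I_c/(y_c·A) = 3.7 + 10.6496/(3.7 × 12.48) = 3.7 + 0.230631 = 3.93063 m along the plane.
The resultant acts 1.6 + 0.230631 = 1.83063 m (along the plate) below the hinge at the top edge, so the moment about the hinge is M = F × 1.83063 = 464.087 × 1.83063 = 849.572 kN·m.
A normal force at the bottom, 3.2 m from the hinge, must supply this moment: P = 849.572/3.2 = 265.491 kN.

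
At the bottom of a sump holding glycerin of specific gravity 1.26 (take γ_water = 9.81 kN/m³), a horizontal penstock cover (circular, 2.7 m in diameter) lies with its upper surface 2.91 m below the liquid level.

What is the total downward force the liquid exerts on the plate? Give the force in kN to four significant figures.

F ≈ 205.9 kN

γ = 1.26 × 9.81 = 12.3606 kN/m³.
The plate is horizontal, so pressure is uniform at p = γ·h = 12.3606 × 2.91 = 35.9693 kN/m².
A = π(1.35)² = 5.72555 m².
F = p·A = 35.9693 × 5.72555 = 205.944 kN.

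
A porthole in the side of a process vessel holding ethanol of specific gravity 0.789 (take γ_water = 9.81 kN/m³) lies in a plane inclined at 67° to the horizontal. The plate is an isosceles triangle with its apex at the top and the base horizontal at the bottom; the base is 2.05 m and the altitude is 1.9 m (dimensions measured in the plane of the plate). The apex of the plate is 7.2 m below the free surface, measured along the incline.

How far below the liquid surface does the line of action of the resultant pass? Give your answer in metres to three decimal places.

h_p = 7.815 m

γ = 0.789 × 9.81 = 7.74009 kN/m³.
Let θ = 67° be the plate's angle to the horizontal; measure y along the incline from where the plane meets the free surface. Vertical depth h = y·sinθ with sinθ = 0.920505.
With the apex up, the centroid sits 2h/3 = 2 × 1.9/3 = 1.26667 m below the apex, so y_c = 7.2 + 1.26667 = 8.46667 m and h_c = 8.46667 × 0.920505 = 7.79361 m.
A = ½ × 2.05 × 1.9 = 1.9475 m².
Resultant F = γ·h_c·A = 7.74009 × 7.79361 × 1.9475 = 117.48 kN.
I_c = b·h³/36 = 2.05 × 1.9³/36 = 0.390582 m⁴.
Centre of pressure: y_p = y_c + I_c/(y_c·A) = 8.46667 + 0.390582/(8.46667 × 1.9475) = 8.46667 + 0.0236877 = 8.49036 m along the plane.
Vertically, h_p = y_p·sinθ = 8.49036 × 0.920505 = 7.81542 m.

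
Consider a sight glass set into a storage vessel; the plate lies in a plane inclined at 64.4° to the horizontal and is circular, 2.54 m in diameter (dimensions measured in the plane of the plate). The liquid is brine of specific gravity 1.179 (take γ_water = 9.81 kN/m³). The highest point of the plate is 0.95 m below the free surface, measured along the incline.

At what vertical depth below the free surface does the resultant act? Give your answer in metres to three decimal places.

γ = 1.179 × 9.81 = 11.56599 kN/m³.
Let θ = 64.4° be the plate's angle to the horizontal; measure y along the incline from where the plane meets the free surface. Vertical depth h = y·sinθ with sinθ = 0.901833.
The centroid is at the centre, 1.27 m below the top of the plate, so y_c = 0.95 + 1.27 = 2.22 m and h_c = 2.22 × 0.901833 = 2.00207 m.
A = π(1.27)² = 5.06707 m².
Resultant F = γ·h_c·A = 11.56599 × 2.00207 × 5.06707 = 117.333 kN.
I_c = πr⁴/4 = π × 1.27⁴/4 = 2.04317 m⁴.
Centre of pressure: y_p = y_c + I_c/(y_c·A) = 2.22 + 2.04317/(2.22 × 5.06707) = 2.22 + 0.181633 = 2.40163 m along the plane.
Vertically, h_p = y_p·sinθ = 2.40163 × 0.901833 = 2.16587 m.

h_p = 2.166 m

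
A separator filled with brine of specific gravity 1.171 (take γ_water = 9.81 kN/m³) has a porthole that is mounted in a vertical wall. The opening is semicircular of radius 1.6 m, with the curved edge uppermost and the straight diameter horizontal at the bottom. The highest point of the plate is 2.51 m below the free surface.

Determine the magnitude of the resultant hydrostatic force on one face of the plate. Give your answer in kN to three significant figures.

F ≈ 158 kN

γ = 1.171 × 9.81 = 11.48751 kN/m³.
The centroid lies 4r/(3π) = 0.679061 m above the diameter, so r − 4r/(3π) = 1.6 − 0.679061 = 0.920939 m below the topmost point, so the centroid depth is h_c = 2.51 + 0.920939 = 3.43094 m.
A = πr²/2 = π × 1.6²/2 = 4.02124 m².
Resultant F = γ·h_c·A = 11.48751 × 3.43094 × 4.02124 = 158.489 kN.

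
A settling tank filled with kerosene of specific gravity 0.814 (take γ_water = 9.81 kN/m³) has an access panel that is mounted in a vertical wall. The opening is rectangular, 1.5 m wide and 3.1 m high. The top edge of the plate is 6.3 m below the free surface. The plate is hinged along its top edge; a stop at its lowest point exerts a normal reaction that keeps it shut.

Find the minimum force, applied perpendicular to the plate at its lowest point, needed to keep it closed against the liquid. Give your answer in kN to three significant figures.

P ≈ 155 kN

γ = 0.814 × 9.81 = 7.98534 kN/m³.
The centroid lies 3.1/2 = 1.55 m below the top edge, so the centroid depth is h_c = 6.3 + 1.55 = 7.85 m.
A = 1.5 × 3.1 = 4.65 m².
Resultant F = γ·h_c·A = 7.98534 × 7.85 × 4.65 = 291.485 kN.
I_c = b·h³/12 = 1.5 × 3.1³/12 = 3.72388 m⁴.
Centre of pressure: y_p = y_c + I_c/(y_c·A) = 7.85 + 3.72388/(7.85 × 4.65) = 7.85 + 0.102017 = 7.95202 m along the plane.
The resultant acts 1.55 + 0.102017 = 1.65202 m (along the plate) below the hinge at the top edge, so the moment about the hinge is M = F × 1.65202 = 291.485 × 1.65202 = 481.539 kN·m.
A normal force at the bottom, 3.1 m from the hinge, must supply this moment: P = 481.539/3.1 = 155.335 kN.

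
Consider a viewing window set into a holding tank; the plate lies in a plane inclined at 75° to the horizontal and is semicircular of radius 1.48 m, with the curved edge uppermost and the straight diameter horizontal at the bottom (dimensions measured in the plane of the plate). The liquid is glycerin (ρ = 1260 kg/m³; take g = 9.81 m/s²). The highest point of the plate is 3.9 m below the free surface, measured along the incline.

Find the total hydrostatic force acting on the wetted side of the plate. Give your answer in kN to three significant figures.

F ≈ 195 kN

γ = ρg = 1260 × 9.81 / 1000 = 12.3606 kN/m³.
Let θ = 75° be the plate's angle to the horizontal; measure y along the incline from where the plane meets the free surface. Vertical depth h = y·sinθ with sinθ = 0.965926.
The centroid lies 4r/(3π) = 0.628132 m above the diameter, so r − 4r/(3π) = 1.48 − 0.628132 = 0.851868 m below the topmost point, so y_c = 3.9 + 0.851868 = 4.75187 m and h_c = 4.75187 × 0.965926 = 4.58995 m.
A = πr²/2 = π × 1.48²/2 = 3.44067 m².
Resultant F = γ·h_c·A = 12.3606 × 4.58995 × 3.44067 = 195.205 kN.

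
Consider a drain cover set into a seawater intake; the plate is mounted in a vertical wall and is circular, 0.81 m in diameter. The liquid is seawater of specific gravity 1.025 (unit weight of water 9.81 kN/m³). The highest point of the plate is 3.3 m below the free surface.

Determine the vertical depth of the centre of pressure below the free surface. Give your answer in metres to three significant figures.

h_p = 3.72 m

γ = 1.025 × 9.81 = 10.05525 kN/m³.
The centroid is at the centre, 0.405 m below the top of the plate, so the centroid depth is h_c = 3.3 + 0.405 = 3.705 m.
A = π(0.405)² = 0.5153 m².
Resultant F = γ·h_c·A = 10.05525 × 3.705 × 0.5153 = 19.1973 kN.
I_c = πr⁴/4 = π × 0.405⁴/4 = 0.0211305 m⁴.
Centre of pressure: y_p = y_c + I_c/(y_c·A) = 3.705 + 0.0211305/(3.705 × 0.5153) = 3.705 + 0.0110678 = 3.71607 m along the plane.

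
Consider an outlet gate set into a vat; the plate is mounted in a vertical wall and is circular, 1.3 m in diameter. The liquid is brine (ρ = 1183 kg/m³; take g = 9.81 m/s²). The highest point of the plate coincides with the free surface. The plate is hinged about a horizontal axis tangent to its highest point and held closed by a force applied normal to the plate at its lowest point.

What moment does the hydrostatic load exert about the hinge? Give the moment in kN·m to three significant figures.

M ≈ 8.14 kN·m

γ = ρg = 1183 × 9.81 / 1000 = 11.60523 kN/m³.
The centroid is at the centre, 0.65 m below the top of the plate, so the centroid depth is h_c = 0.65 m.
A = π(0.65)² = 1.32732 m².
Resultant F = γ·h_c·A = 11.60523 × 0.65 × 1.32732 = 10.0125 kN.
I_c = πr⁴/4 = π × 0.65⁴/4 = 0.140198 m⁴.
Centre of pressure: y_p = y_c + I_c/(y_c·A) = 0.65 + 0.140198/(0.65 × 1.32732) = 0.65 + 0.1625 = 0.8125 m along the plane.
The resultant acts 0.65 + 0.1625 = 0.8125 m (along the plate) below the hinge at the top edge, so the moment about the hinge is M = F × 0.8125 = 10.0125 × 0.8125 = 8.13516 kN·m.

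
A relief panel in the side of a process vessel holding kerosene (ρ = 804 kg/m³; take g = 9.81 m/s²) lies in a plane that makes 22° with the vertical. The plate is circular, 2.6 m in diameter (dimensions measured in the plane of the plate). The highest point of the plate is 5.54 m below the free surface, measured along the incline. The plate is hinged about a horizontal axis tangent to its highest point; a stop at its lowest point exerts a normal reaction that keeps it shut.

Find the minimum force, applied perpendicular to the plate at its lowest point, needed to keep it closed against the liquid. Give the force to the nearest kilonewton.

P ≈ 139 kN

γ = ρg = 804 × 9.81 / 1000 = 7.88724 kN/m³.
The plate makes 22° with the vertical, i.e. θ = 90° − 22° = 68° to the horizontal. Measuring y along the incline from the free-surface line, vertical depth h = y·sinθ with sinθ = 0.927184.
The centroid is at the centre, 1.3 m below the top of the plate, so y_c = 5.54 + 1.3 = 6.84 m and h_c = 6.84 × 0.927184 = 6.34194 m.
A = π(1.3)² = 5.30929 m².
Resultant F = γ·h_c·A = 7.88724 × 6.34194 × 5.30929 = 265.573 kN.
I_c = πr⁴/4 = π × 1.3⁴/4 = 2.24318 m⁴.
Centre of pressure: y_p = y_c + I_c/(y_c·A) = 6.84 + 2.24318/(6.84 × 5.30929) = 6.84 + 0.0617691 = 6.90177 m along the plane.
The resultant acts 1.3 + 0.0617691 = 1.36177 m (along the plate) below the hinge at the top edge, so the moment about the hinge is M = F × 1.36177 = 265.573 × 1.36177 = 361.649 kN·m.
A normal force at the bottom, 2.6 m from the hinge, must supply this moment: P = 361.649/2.6 = 139.096 kN.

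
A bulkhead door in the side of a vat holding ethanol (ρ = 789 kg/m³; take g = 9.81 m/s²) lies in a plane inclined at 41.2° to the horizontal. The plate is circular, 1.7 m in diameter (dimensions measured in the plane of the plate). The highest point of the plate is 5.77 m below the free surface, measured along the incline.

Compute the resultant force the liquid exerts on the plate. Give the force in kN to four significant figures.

F ≈ 76.61 kN

γ = ρg = 789 × 9.81 / 1000 = 7.74009 kN/m³.
Let θ = 41.2° be the plate's angle to the horizontal; measure y along the incline from where the plane meets the free surface. Vertical depth h = y·sinθ with sinθ = 0.658689.
The centroid is at the centre, 0.85 m below the top of the plate, so y_c = 5.77 + 0.85 = 6.62 m and h_c = 6.62 × 0.658689 = 4.36052 m.
A = π(0.85)² = 2.2698 m².
Resultant F = γ·h_c·A = 7.74009 × 4.36052 × 2.2698 = 76.6076 kN.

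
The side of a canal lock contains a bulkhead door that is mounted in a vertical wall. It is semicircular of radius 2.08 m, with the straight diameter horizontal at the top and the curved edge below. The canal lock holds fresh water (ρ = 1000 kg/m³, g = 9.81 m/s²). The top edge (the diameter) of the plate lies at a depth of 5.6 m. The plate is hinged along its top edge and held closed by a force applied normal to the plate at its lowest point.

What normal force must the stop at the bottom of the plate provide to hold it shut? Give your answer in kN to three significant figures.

P ≈ 193 kN

γ = ρg = 1000 × 9.81 = 9810 N/m³ = 9.81 kN/m³.
The centroid of a semicircle lies 4r/(3π) = 0.882779 m from the diameter, here below the top edge, so the centroid depth is h_c = 5.6 + 0.882779 = 6.48278 m.
A = πr²/2 = π × 2.08²/2 = 6.79589 m².
Resultant F = γ·h_c·A = 9.81 × 6.48278 × 6.79589 = 432.192 kN.
I_c = (π/8 − 8/(9π))·r⁴ = 0.109757 × 2.08⁴ = 2.0544 m⁴.
Centre of pressure: y_p = y_c + I_c/(y_c·A) = 6.48278 + 2.0544/(6.48278 × 6.79589) = 6.48278 + 0.0466313 = 6.52941 m along the plane.
The resultant acts 0.882779 + 0.0466313 = 0.92941 m (along the plate) below the hinge at the top edge, so the moment about the hinge is M = F × 0.92941 = 432.192 × 0.92941 = 401.684 kN·m.
A normal force at the bottom, 2.08 m from the hinge, must supply this moment: P = 401.684/2.08 = 193.117 kN.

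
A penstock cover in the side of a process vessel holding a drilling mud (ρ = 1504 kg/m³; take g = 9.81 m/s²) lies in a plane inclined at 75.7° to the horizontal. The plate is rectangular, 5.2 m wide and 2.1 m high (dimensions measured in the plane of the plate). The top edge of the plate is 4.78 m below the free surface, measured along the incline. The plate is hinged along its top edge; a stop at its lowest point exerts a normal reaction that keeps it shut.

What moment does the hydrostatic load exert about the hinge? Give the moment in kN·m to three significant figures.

M ≈ 1010 kN·m

γ = ρg = 1504 × 9.81 / 1000 = 14.75424 kN/m³.
Let θ = 75.7° be the plate's angle to the horizontal; measure y along the incline from where the plane meets the free surface. Vertical depth h = y·sinθ with sinθ = 0.969016.
The centroid lies 2.1/2 = 1.05 m below the top edge, so y_c = 4.78 + 1.05 = 5.83 m and h_c = 5.83 × 0.969016 = 5.64936 m.
A = 5.2 × 2.1 = 10.92 m².
Resultant F = γ·h_c·A = 14.75424 × 5.64936 × 10.92 = 910.204 kN.
I_c = b·h³/12 = 5.2 × 2.1³/12 = 4.0131 m⁴.
Centre of pressure: y_p = y_c + I_c/(y_c·A) = 5.83 + 4.0131/(5.83 × 10.92) = 5.83 + 0.063036 = 5.89304 m along the plane.
The resultant acts 1.05 + 0.063036 = 1.11304 m (along the plate) below the hinge at the top edge, so the moment about the hinge is M = F × 1.11304 = 910.204 × 1.11304 = 1013.09 kN·m.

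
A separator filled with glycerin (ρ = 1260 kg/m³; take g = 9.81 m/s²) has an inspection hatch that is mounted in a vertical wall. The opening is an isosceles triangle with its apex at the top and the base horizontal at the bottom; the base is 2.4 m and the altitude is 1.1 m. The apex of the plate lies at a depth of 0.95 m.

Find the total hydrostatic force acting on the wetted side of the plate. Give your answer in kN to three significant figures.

F ≈ 27.5 kN

γ = ρg = 1260 × 9.81 / 1000 = 12.3606 kN/m³.
With the apex up, the centroid sits 2h/3 = 2 × 1.1/3 = 0.733333 m below the apex, so the centroid depth is h_c = 0.95 + 0.733333 = 1.68333 m.
A = ½ × 2.4 × 1.1 = 1.32 m².
Resultant F = γ·h_c·A = 12.3606 × 1.68333 × 1.32 = 27.4652 kN.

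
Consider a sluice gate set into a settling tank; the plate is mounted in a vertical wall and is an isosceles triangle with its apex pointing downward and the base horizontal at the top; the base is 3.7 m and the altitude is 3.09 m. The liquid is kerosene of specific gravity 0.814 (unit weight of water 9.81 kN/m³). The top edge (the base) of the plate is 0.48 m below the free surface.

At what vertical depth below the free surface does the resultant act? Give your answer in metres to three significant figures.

γ = 0.814 × 9.81 = 7.98534 kN/m³.
With the apex down, the centroid sits h/3 = 3.09/3 = 1.03 m below the base (the top edge), so the centroid depth is h_c = 0.48 + 1.03 = 1.51 m.
A = ½ × 3.7 × 3.09 = 5.7165 m².
Resultant F = γ·h_c·A = 7.98534 × 1.51 × 5.7165 = 68.9288 kN.
I_c = b·h³/36 = 3.7 × 3.09³/36 = 3.03232 m⁴.
Centre of pressure: y_p = y_c + I_c/(y_c·A) = 1.51 + 3.03232/(1.51 × 5.7165) = 1.51 + 0.351292 = 1.86129 m along the plane.

h_p = 1.86 m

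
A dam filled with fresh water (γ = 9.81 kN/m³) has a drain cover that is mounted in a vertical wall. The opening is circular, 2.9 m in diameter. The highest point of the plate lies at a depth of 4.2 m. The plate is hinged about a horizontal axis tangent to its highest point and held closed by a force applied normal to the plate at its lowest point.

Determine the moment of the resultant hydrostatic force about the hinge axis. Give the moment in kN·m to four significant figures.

M ≈ 564.9 kN·m

γ = 9.81 kN/m³.
The centroid is at the centre, 1.45 m below the top of the plate, so the centroid depth is h_c = 4.2 + 1.45 = 5.65 m.
A = π(1.45)² = 6.6052 m².
Resultant F = γ·h_c·A = 9.81 × 5.65 × 6.6052 = 366.103 kN.
I_c = πr⁴/4 = π × 1.45⁴/4 = 3.47186 m⁴.
Centre of pressure: y_p = y_c + I_c/(y_c·A) = 5.65 + 3.47186/(5.65 × 6.6052) = 5.65 + 0.093031 = 5.74303 m along the plane.
The resultant acts 1.45 + 0.093031 = 1.54303 m (along the plate) below the hinge at the top edge, so the moment about the hinge is M = F × 1.54303 = 366.103 × 1.54303 = 564.908 kN·m.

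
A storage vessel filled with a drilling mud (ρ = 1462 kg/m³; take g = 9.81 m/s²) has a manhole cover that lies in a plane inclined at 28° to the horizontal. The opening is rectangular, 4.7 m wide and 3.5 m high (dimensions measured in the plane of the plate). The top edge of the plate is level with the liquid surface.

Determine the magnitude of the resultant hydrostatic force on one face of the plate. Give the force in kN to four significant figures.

γ = ρg = 1462 × 9.81 / 1000 = 14.34222 kN/m³.
Let θ = 28° be the plate's angle to the horizontal; measure y along the incline from where the plane meets the free surface. Vertical depth h = y·sinθ with sinθ = 0.469472.
The centroid lies 3.5/2 = 1.75 m below the top edge, so y_c = 1.75 m and h_c = 1.75 × 0.469472 = 0.821576 m.
A = 4.7 × 3.5 = 16.45 m².
Resultant F = γ·h_c·A = 14.34222 × 0.821576 × 16.45 = 193.834 kN.

F ≈ 193.8 kN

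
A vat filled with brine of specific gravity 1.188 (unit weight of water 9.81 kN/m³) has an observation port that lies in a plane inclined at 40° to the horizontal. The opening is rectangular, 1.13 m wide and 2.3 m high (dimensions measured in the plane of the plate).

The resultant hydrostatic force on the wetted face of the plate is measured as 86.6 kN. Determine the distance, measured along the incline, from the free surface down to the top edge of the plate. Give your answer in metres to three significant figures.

γ = 1.188 × 9.81 = 11.65428 kN/m³.
A = 1.13 × 2.3 = 2.599 m².
From F = γ·h_c·A, the centroid depth is h_c = 86.6/(11.65428 × 2.599) = 2.85908 m.
Let θ = 40° be the plate's angle to the horizontal; measure y along the incline from where the plane meets the free surface. Vertical depth h = y·sinθ with sinθ = 0.642788.
Along the incline, y_c = h_c/sinθ = 2.85908/0.642788 = 4.44794 m.
The centroid lies 2.3/2 = 1.15 m below the top edge, so the top edge sits at y_top = 4.44794 − 1.15 = 3.29794 m along the incline.

y_top ≈ 3.30 m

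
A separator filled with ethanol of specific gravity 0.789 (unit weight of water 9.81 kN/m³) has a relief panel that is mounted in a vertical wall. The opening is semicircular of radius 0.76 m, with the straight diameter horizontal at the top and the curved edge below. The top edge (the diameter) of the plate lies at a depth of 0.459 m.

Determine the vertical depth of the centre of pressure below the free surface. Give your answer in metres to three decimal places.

h_p = 0.833 m

γ = 0.789 × 9.81 = 7.74009 kN/m³.
The centroid of a semicircle lies 4r/(3π) = 0.322554 m from the diameter, here below the top edge, so the centroid depth is h_c = 0.459 + 0.322554 = 0.781554 m.
A = πr²/2 = π × 0.76²/2 = 0.907292 m².
Resultant F = γ·h_c·A = 7.74009 × 0.781554 × 0.907292 = 5.48848 kN.
I_c = (π/8 − 8/(9π))·r⁴ = 0.109757 × 0.76⁴ = 0.0366173 m⁴.
Centre of pressure: y_p = y_c + I_c/(y_c·A) = 0.781554 + 0.0366173/(0.781554 × 0.907292) = 0.781554 + 0.0516393 = 0.833193 m along the plane.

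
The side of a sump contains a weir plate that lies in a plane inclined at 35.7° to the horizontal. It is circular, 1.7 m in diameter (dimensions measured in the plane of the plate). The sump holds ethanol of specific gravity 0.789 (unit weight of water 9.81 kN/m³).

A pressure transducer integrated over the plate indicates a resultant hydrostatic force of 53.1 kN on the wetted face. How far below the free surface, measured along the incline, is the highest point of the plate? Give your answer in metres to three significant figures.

y_top ≈ 4.33 m

γ = 0.789 × 9.81 = 7.74009 kN/m³.
A = π(0.85)² = 2.2698 m².
From F = γ·h_c·A, the centroid depth is h_c = 53.1/(7.74009 × 2.2698) = 3.02246 m.
Let θ = 35.7° be the plate's angle to the horizontal; measure y along the incline from where the plane meets the free surface. Vertical depth h = y·sinθ with sinθ = 0.583541.
Along the incline, y_c = h_c/sinθ = 3.02246/0.583541 = 5.17952 m.
The centroid is at the centre, 0.85 m below the top of the plate, so the highest point sits at y_top = 5.17952 − 0.85 = 4.32952 m along the incline.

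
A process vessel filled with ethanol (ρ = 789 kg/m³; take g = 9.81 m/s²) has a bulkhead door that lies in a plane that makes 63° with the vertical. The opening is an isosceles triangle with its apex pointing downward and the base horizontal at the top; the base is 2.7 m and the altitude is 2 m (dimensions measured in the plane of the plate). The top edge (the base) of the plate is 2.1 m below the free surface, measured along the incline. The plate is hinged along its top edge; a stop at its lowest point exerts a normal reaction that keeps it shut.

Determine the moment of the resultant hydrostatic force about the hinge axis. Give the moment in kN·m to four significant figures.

M ≈ 19.61 kN·m

γ = ρg = 789 × 9.81 / 1000 = 7.74009 kN/m³.
The plate makes 63° with the vertical, i.e. θ = 90° − 63° = 27° to the horizontal. Measuring y along the incline from the free-surface line, vertical depth h = y·sinθ with sinθ = 0.453990.
With the apex down, the centroid sits h/3 = 2/3 = 0.666667 m below the base (the top edge), so y_c = 2.1 + 0.666667 = 2.76667 m and h_c = 2.76667 × 0.453990 = 1.25604 m.
A = ½ × 2.7 × 2 = 2.7 m².
Resultant F = γ·h_c·A = 7.74009 × 1.25604 × 2.7 = 26.249 kN.
I_c = b·h³/36 = 2.7 × 2³/36 = 0.6 m⁴.
Centre of pressure: y_p = y_c + I_c/(y_c·A) = 2.76667 + 0.6/(2.76667 × 2.7) = 2.76667 + 0.0803212 = 2.84699 m along the plane.
The resultant acts 0.666667 + 0.0803212 = 0.746988 m (along the plate) below the hinge at the top edge, so the moment about the hinge is M = F × 0.746988 = 26.249 × 0.746988 = 19.6077 kN·m.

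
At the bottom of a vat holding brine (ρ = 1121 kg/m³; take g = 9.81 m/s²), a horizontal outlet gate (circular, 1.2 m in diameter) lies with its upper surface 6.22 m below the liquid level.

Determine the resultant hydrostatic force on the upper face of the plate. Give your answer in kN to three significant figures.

F ≈ 77.4 kN

γ = ρg = 1121 × 9.81 / 1000 = 10.99701 kN/m³.
The plate is horizontal, so pressure is uniform at p = γ·h = 10.99701 × 6.22 = 68.4014 kN/m².
A = π(0.6)² = 1.13097 m².
F = p·A = 68.4014 × 1.13097 = 77.3599 kN.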